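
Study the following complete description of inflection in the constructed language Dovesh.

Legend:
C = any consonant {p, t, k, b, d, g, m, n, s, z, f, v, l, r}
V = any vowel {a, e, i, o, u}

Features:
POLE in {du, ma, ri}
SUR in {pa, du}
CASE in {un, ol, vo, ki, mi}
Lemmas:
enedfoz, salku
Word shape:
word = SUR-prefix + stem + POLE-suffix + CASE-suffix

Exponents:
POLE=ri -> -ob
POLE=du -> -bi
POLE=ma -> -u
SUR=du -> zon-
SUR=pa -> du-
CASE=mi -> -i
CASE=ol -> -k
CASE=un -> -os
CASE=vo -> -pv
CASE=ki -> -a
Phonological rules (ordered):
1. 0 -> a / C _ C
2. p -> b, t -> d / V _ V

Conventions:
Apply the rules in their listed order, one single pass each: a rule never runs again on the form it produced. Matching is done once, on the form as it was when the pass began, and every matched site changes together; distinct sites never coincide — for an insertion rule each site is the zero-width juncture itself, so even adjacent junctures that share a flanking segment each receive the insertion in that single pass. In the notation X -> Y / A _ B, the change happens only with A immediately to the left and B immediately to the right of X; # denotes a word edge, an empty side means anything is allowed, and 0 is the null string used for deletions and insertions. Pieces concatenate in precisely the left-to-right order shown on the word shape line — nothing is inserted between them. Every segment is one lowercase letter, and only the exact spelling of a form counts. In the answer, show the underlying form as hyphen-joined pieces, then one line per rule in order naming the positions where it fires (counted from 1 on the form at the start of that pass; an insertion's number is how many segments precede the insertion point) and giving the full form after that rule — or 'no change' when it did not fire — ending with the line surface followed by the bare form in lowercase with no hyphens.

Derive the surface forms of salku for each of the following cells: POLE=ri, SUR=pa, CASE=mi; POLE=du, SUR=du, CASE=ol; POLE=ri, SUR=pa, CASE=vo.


cell POLE=ri, SUR=pa, CASE=mi:
underlying: du-salku-ob-i
1. 0 -> a / C _ C: inserts after position(s) 5: dusalakuobi
2. p -> b, t -> d / V _ V: no change
surface: dusalakuobi

cell POLE=du, SUR=du, CASE=ol:
underlying: zon-salku-bi-k
1. 0 -> a / C _ C: inserts after position(s) 3, 6: zonasalakubik
2. p -> b, t -> d / V _ V: no change
surface: zonasalakubik

cell POLE=ri, SUR=pa, CASE=vo:
underlying: du-salku-ob-pv
1. 0 -> a / C _ C: inserts after position(s) 5, 9, 10: dusalakuobapav
2. p -> b, t -> d / V _ V: fires at position(s) 12: dusalakuobabav
surface: dusalakuobabav


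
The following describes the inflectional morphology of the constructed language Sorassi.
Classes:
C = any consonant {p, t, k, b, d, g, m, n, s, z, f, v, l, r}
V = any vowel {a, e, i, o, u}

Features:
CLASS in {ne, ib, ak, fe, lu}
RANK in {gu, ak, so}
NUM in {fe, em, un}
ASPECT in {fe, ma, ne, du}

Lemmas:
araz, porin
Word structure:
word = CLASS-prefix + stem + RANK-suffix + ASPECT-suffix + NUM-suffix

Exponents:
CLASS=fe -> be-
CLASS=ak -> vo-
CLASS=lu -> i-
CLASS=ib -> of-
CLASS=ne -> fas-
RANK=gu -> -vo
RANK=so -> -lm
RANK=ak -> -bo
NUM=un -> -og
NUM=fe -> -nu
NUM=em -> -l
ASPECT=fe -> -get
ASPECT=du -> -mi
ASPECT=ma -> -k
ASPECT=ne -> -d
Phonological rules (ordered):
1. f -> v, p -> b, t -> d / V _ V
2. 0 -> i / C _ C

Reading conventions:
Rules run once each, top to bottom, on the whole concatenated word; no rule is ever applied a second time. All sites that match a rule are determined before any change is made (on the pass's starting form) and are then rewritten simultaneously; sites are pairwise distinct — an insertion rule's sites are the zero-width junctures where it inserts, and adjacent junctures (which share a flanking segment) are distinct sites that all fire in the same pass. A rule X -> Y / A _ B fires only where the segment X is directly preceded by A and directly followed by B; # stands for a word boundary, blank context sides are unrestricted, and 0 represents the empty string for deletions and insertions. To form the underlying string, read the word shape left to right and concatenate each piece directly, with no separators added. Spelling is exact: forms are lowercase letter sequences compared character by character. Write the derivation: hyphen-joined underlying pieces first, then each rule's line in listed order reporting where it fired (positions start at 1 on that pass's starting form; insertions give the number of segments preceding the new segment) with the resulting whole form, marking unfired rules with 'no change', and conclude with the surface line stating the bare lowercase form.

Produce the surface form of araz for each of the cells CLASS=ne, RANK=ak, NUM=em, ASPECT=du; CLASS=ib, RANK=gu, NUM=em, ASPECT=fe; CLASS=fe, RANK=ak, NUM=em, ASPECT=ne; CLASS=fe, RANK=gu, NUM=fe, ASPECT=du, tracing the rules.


cell CLASS=ne, RANK=ak, NUM=em, ASPECT=du:
underlying: fas-araz-bo-mi-l
1. f -> v, p -> b, t -> d / V _ V: no change
2. 0 -> i / C _ C: inserts after position(s) 7: fasarazibomil
surface: fasarazibomil

cell CLASS=ib, RANK=gu, NUM=em, ASPECT=fe:
underlying: of-araz-vo-get-l
1. f -> v, p -> b, t -> d / V _ V: fires at position(s) 2: ovarazvogetl
2. 0 -> i / C _ C: inserts after position(s) 6, 11: ovarazivogetil
surface: ovarazivogetil

cell CLASS=fe, RANK=ak, NUM=em, ASPECT=ne:
underlying: be-araz-bo-d-l
1. f -> v, p -> b, t -> d / V _ V: no change
2. 0 -> i / C _ C: inserts after position(s) 6, 9: bearazibodil
surface: bearazibodil

cell CLASS=fe, RANK=gu, NUM=fe, ASPECT=du:
underlying: be-araz-vo-mi-nu
1. f -> v, p -> b, t -> d / V _ V: no change
2. 0 -> i / C _ C: inserts after position(s) 6: bearazivominu
surface: bearazivominu


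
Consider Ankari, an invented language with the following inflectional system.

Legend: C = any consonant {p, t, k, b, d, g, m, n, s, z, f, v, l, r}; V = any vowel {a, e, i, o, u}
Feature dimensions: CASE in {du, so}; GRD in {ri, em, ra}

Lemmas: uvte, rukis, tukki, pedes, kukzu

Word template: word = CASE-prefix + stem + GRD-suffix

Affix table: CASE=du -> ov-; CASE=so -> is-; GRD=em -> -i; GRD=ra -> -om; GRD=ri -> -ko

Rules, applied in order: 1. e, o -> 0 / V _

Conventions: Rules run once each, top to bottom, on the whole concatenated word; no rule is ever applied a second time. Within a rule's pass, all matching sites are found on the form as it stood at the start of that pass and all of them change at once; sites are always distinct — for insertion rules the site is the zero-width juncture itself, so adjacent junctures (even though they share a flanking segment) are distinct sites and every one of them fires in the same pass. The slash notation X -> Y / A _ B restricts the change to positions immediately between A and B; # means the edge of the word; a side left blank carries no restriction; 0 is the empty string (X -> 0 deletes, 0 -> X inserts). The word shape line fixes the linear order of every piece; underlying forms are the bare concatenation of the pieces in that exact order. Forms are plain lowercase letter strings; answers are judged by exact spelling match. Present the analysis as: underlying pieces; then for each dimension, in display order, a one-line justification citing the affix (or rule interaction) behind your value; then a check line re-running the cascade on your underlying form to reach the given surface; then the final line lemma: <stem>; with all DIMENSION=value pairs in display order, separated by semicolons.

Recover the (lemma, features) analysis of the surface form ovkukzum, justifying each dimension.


underlying: ov-kukzu-om
CASE=du - signalled by the affix ov-
GRD=ra - signalled by the affix -om
check: ovkukzuom -> ovkukzum
lemma: kukzu; CASE=du; GRD=ra


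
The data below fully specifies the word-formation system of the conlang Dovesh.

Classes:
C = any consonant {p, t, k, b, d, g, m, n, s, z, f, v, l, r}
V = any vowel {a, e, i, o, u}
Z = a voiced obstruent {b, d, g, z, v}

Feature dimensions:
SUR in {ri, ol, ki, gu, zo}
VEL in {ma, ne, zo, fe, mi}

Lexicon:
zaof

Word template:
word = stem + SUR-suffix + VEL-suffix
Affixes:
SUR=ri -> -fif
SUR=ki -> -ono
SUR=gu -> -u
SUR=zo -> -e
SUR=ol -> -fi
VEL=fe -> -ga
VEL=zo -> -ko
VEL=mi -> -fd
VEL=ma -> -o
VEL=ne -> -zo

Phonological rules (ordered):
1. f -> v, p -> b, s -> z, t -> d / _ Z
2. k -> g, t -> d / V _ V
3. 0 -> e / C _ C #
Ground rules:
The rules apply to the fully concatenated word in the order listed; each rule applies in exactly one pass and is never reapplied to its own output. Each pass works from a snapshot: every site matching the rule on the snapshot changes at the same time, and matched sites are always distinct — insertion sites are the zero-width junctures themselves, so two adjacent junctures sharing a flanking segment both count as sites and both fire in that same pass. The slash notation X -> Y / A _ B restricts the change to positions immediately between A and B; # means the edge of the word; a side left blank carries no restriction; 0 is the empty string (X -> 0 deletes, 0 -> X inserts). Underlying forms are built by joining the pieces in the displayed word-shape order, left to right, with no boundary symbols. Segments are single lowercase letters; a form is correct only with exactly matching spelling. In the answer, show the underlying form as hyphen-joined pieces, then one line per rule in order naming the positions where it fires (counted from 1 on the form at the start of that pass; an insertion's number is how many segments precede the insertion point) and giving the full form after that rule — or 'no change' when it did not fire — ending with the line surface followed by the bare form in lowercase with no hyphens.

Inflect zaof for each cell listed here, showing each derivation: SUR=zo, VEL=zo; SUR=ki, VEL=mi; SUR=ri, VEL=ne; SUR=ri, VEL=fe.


cell SUR=zo, VEL=zo:
underlying: zaof-e-ko
1. f -> v, p -> b, s -> z, t -> d / _ Z: no change
2. k -> g, t -> d / V _ V: fires at position(s) 6: zaofego
3. 0 -> e / C _ C #: no change
surface: zaofego

cell SUR=ki, VEL=mi:
underlying: zaof-ono-fd
1. f -> v, p -> b, s -> z, t -> d / _ Z: fires at position(s) 8: zaofonovd
2. k -> g, t -> d / V _ V: no change
3. 0 -> e / C _ C #: inserts after position(s) 8: zaofonoved
surface: zaofonoved

cell SUR=ri, VEL=ne:
underlying: zaof-fif-zo
1. f -> v, p -> b, s -> z, t -> d / _ Z: fires at position(s) 7: zaoffivzo
2. k -> g, t -> d / V _ V: no change
3. 0 -> e / C _ C #: no change
surface: zaoffivzo

cell SUR=ri, VEL=fe:
underlying: zaof-fif-ga
1. f -> v, p -> b, s -> z, t -> d / _ Z: fires at position(s) 7: zaoffivga
2. k -> g, t -> d / V _ V: no change
3. 0 -> e / C _ C #: no change
surface: zaoffivga


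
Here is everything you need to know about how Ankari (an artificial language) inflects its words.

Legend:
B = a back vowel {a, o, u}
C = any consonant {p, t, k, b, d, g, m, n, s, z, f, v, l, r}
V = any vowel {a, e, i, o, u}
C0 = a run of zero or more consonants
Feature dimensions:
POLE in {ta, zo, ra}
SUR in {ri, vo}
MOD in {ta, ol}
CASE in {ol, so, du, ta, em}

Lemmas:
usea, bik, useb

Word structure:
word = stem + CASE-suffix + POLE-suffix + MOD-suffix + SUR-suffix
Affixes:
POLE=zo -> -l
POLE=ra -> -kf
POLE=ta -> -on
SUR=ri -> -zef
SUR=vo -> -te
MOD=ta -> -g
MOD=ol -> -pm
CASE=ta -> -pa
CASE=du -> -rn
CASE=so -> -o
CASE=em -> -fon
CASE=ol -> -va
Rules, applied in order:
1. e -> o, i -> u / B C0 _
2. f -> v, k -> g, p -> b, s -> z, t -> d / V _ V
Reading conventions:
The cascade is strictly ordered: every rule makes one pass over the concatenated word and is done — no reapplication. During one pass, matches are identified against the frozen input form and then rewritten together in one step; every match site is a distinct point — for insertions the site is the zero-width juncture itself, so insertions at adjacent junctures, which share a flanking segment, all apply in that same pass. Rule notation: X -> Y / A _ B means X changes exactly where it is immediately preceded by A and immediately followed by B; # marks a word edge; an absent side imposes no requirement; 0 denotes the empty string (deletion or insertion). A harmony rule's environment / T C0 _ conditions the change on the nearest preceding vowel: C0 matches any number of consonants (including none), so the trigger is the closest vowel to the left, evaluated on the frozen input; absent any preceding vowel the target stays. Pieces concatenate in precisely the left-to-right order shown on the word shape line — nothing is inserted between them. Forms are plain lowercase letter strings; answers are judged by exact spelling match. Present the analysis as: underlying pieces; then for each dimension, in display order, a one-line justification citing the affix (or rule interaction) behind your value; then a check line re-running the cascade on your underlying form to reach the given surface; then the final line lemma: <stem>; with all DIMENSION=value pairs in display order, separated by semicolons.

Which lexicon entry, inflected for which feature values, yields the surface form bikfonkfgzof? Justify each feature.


underlying: bik-fon-kf-g-zef
POLE=ra - signalled by the affix -kf
SUR=ri - signalled by the affix -zef
MOD=ta - signalled by the affix -g
CASE=em - signalled by the affix -fon
check: bikfonkfgzef -> bikfonkfgzof -> bikfonkfgzof
lemma: bik; POLE=ra; SUR=ri; MOD=ta; CASE=em


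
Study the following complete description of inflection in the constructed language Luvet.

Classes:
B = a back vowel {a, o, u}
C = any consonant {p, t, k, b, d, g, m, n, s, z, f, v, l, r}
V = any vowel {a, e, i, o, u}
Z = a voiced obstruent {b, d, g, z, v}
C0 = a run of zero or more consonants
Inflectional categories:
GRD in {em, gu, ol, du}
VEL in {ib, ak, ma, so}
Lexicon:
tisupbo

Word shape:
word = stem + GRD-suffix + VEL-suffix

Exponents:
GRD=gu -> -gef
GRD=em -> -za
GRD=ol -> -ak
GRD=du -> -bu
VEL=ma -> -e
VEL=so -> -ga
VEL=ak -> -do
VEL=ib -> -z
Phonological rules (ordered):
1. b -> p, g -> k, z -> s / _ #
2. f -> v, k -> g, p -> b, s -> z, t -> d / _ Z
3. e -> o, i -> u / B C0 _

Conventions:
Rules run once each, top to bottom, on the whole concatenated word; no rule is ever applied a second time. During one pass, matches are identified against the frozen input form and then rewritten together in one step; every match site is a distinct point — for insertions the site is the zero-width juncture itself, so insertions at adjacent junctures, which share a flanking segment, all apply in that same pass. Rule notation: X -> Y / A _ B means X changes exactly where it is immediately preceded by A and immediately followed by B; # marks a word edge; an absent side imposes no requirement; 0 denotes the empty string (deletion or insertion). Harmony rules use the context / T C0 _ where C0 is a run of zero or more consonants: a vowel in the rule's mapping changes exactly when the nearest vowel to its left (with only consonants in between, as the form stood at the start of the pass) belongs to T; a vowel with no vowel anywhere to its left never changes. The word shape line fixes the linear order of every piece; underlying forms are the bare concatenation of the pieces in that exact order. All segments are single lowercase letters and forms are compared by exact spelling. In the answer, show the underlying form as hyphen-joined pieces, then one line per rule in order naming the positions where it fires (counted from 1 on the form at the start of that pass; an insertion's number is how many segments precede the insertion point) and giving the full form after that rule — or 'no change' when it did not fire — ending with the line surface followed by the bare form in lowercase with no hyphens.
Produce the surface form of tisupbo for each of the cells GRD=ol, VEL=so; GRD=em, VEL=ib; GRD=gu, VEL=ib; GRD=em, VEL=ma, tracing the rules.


cell GRD=ol, VEL=so:
underlying: tisupbo-ak-ga
1. b -> p, g -> k, z -> s / _ #: no change
2. f -> v, k -> g, p -> b, s -> z, t -> d / _ Z: fires at position(s) 5, 9: tisubboagga
3. e -> o, i -> u / B C0 _: no change
surface: tisubboagga

cell GRD=em, VEL=ib:
underlying: tisupbo-za-z
1. b -> p, g -> k, z -> s / _ #: fires at position(s) 10: tisupbozas
2. f -> v, k -> g, p -> b, s -> z, t -> d / _ Z: fires at position(s) 5: tisubbozas
3. e -> o, i -> u / B C0 _: no change
surface: tisubbozas

cell GRD=gu, VEL=ib:
underlying: tisupbo-gef-z
1. b -> p, g -> k, z -> s / _ #: fires at position(s) 11: tisupbogefs
2. f -> v, k -> g, p -> b, s -> z, t -> d / _ Z: fires at position(s) 5: tisubbogefs
3. e -> o, i -> u / B C0 _: fires at position(s) 9: tisubbogofs
surface: tisubbogofs

cell GRD=em, VEL=ma:
underlying: tisupbo-za-e
1. b -> p, g -> k, z -> s / _ #: no change
2. f -> v, k -> g, p -> b, s -> z, t -> d / _ Z: fires at position(s) 5: tisubbozae
3. e -> o, i -> u / B C0 _: fires at position(s) 10: tisubbozao
surface: tisubbozao


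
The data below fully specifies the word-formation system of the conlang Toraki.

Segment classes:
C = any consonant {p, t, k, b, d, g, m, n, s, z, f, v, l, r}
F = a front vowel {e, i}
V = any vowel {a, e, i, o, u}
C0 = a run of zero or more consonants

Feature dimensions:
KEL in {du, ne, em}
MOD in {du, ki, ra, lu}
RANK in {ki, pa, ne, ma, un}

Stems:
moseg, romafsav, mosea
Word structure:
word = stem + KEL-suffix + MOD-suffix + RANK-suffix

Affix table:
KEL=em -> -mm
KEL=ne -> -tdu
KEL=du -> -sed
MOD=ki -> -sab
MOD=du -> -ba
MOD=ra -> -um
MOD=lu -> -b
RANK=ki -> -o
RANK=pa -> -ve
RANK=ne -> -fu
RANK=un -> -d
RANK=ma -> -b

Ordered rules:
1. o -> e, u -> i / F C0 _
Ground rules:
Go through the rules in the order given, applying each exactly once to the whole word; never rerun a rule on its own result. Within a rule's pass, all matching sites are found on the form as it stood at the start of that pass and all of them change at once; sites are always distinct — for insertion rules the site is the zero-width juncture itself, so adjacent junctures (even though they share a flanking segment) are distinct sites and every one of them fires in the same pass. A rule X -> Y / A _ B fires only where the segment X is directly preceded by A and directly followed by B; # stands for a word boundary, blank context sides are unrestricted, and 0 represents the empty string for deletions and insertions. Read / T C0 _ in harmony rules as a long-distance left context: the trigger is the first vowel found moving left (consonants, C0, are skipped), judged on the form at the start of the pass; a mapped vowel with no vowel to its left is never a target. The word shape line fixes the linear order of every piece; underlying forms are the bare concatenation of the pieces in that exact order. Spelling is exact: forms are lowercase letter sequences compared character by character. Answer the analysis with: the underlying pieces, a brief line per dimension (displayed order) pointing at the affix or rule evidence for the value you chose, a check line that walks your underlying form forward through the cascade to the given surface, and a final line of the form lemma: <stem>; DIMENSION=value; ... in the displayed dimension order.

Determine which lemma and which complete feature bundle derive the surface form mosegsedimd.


underlying: moseg-sed-um-d
KEL=du - signalled by the affix -sed
MOD=ra - signalled by the affix -um
RANK=un - signalled by the affix -d
check: mosegsedumd -> mosegsedimd
lemma: moseg; KEL=du; MOD=ra; RANK=un


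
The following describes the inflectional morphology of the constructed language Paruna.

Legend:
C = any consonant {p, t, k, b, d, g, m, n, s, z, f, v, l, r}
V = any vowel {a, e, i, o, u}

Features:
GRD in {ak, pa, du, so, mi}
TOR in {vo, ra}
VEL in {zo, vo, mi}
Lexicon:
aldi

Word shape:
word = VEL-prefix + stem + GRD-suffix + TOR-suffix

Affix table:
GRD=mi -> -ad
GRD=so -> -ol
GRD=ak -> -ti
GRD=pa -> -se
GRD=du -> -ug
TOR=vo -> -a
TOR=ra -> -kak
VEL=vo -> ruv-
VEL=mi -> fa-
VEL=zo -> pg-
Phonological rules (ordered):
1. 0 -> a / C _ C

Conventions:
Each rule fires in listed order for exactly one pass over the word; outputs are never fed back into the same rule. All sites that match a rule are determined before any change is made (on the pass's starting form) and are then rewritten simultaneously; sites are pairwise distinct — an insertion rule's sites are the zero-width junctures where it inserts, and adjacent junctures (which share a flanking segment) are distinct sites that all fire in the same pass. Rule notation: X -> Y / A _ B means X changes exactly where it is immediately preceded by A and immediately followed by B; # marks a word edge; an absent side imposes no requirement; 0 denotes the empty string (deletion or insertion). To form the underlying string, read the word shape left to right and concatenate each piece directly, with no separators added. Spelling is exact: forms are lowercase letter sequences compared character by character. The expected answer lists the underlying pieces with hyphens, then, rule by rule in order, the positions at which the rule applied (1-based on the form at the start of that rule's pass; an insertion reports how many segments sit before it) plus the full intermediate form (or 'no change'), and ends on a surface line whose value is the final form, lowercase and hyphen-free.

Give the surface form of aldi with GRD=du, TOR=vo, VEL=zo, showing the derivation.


underlying: pg-aldi-ug-a
1. 0 -> a / C _ C: inserts after position(s) 1, 4: pagaladiuga
surface: pagaladiuga


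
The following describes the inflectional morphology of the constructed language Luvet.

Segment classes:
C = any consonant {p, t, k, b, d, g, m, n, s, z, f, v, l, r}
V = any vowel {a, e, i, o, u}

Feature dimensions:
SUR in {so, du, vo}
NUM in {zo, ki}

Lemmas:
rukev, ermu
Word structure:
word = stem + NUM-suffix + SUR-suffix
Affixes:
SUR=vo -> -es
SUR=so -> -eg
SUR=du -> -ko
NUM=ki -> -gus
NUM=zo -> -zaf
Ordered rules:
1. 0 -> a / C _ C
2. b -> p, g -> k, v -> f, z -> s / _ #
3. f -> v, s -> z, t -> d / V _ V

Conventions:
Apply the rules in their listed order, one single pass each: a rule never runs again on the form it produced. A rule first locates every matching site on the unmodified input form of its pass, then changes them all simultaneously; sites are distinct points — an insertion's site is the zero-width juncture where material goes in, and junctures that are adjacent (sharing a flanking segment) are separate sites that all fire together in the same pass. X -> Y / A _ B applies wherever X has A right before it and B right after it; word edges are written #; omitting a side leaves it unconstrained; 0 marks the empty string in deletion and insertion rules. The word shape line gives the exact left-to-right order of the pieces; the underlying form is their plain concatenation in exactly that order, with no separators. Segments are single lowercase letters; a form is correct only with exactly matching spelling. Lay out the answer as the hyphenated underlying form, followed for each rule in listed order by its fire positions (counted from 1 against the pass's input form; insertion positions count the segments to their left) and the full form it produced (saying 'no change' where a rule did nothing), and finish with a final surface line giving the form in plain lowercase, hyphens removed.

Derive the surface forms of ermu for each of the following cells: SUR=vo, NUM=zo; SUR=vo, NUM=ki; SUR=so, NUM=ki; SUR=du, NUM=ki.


cell SUR=vo, NUM=zo:
underlying: ermu-zaf-es
1. 0 -> a / C _ C: inserts after position(s) 2: eramuzafes
2. b -> p, g -> k, v -> f, z -> s / _ #: no change
3. f -> v, s -> z, t -> d / V _ V: fires at position(s) 8: eramuzaves
surface: eramuzaves

cell SUR=vo, NUM=ki:
underlying: ermu-gus-es
1. 0 -> a / C _ C: inserts after position(s) 2: eramuguses
2. b -> p, g -> k, v -> f, z -> s / _ #: no change
3. f -> v, s -> z, t -> d / V _ V: fires at position(s) 8: eramuguzes
surface: eramuguzes

cell SUR=so, NUM=ki:
underlying: ermu-gus-eg
1. 0 -> a / C _ C: inserts after position(s) 2: eramuguseg
2. b -> p, g -> k, v -> f, z -> s / _ #: fires at position(s) 10: eramugusek
3. f -> v, s -> z, t -> d / V _ V: fires at position(s) 8: eramuguzek
surface: eramuguzek

cell SUR=du, NUM=ki:
underlying: ermu-gus-ko
1. 0 -> a / C _ C: inserts after position(s) 2, 7: eramugusako
2. b -> p, g -> k, v -> f, z -> s / _ #: no change
3. f -> v, s -> z, t -> d / V _ V: fires at position(s) 8: eramuguzako
surface: eramuguzako


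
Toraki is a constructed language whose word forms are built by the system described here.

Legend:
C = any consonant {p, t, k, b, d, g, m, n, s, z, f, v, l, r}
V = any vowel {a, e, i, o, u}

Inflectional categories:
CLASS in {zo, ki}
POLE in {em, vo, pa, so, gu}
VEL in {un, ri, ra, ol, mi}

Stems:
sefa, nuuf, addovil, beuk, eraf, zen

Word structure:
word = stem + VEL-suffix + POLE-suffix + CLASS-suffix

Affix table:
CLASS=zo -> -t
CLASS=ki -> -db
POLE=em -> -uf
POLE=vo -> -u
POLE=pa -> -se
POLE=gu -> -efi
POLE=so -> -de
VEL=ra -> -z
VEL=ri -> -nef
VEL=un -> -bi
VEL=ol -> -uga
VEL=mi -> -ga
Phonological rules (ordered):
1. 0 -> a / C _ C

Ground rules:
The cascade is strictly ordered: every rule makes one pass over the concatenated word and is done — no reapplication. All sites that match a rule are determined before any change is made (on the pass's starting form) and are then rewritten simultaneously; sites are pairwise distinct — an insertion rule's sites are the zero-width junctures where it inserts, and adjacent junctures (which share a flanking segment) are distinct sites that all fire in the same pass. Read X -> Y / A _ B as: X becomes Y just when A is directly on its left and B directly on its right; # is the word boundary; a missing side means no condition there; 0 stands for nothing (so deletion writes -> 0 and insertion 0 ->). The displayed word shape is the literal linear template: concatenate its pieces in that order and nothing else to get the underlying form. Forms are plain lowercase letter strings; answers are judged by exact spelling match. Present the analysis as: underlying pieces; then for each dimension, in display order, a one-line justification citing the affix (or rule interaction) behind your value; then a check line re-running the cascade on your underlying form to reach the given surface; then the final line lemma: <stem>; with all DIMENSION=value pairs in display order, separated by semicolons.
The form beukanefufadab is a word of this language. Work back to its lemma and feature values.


underlying: beuk-nef-uf-db
CLASS=ki - signalled by the affix -db
POLE=em - signalled by the affix -uf
VEL=ri - signalled by the affix -nef
check: beuknefufdb -> beukanefufadab
lemma: beuk; CLASS=ki; POLE=em; VEL=ri


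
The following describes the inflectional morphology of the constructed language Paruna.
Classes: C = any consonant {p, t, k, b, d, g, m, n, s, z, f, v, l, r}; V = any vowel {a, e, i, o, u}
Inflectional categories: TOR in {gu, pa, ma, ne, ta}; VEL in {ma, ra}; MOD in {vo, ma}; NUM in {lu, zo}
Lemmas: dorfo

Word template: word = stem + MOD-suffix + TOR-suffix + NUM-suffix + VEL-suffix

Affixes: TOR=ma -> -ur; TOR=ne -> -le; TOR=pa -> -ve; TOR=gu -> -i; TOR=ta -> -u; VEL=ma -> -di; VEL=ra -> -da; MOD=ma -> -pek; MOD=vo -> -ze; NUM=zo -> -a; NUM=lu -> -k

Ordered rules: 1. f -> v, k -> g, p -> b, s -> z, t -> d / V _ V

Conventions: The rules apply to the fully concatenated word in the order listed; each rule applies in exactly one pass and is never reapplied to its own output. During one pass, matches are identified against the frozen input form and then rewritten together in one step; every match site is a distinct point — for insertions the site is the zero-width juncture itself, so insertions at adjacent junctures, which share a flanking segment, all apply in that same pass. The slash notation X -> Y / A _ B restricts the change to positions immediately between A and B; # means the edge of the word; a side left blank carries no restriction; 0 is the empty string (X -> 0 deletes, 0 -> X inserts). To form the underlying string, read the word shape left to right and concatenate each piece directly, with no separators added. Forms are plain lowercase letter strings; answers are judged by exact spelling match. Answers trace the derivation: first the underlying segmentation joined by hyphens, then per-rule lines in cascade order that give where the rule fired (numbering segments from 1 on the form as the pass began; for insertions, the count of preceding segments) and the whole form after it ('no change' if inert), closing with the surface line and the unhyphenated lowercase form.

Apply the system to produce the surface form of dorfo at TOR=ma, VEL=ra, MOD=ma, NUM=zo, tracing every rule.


underlying: dorfo-pek-ur-a-da
1. f -> v, k -> g, p -> b, s -> z, t -> d / V _ V: fires at position(s) 6, 8: dorfobegurada
surface: dorfobegurada


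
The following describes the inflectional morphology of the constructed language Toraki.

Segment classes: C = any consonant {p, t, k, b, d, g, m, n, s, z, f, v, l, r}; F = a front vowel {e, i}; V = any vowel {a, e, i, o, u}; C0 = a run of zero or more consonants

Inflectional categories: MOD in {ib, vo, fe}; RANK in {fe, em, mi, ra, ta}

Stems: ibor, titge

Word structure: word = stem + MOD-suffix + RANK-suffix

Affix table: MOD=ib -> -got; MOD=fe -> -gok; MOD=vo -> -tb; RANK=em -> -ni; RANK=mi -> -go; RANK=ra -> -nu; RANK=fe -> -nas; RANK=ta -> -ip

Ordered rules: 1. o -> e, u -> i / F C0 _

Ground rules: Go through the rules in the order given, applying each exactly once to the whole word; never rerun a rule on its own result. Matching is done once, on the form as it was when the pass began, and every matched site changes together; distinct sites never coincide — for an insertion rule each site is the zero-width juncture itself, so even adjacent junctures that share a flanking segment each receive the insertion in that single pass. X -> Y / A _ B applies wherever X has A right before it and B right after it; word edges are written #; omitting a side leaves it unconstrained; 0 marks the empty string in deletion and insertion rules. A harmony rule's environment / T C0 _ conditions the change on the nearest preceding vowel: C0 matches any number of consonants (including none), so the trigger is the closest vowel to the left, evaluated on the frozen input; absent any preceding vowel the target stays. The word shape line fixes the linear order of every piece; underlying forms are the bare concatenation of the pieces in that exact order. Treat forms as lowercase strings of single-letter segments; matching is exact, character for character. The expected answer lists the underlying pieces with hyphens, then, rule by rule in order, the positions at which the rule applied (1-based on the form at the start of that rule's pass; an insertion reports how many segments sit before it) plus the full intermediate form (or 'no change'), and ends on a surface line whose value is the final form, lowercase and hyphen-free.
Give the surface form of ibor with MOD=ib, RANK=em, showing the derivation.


underlying: ibor-got-ni
1. o -> e, u -> i / F C0 _: fires at position(s) 3: ibergotni
surface: ibergotni


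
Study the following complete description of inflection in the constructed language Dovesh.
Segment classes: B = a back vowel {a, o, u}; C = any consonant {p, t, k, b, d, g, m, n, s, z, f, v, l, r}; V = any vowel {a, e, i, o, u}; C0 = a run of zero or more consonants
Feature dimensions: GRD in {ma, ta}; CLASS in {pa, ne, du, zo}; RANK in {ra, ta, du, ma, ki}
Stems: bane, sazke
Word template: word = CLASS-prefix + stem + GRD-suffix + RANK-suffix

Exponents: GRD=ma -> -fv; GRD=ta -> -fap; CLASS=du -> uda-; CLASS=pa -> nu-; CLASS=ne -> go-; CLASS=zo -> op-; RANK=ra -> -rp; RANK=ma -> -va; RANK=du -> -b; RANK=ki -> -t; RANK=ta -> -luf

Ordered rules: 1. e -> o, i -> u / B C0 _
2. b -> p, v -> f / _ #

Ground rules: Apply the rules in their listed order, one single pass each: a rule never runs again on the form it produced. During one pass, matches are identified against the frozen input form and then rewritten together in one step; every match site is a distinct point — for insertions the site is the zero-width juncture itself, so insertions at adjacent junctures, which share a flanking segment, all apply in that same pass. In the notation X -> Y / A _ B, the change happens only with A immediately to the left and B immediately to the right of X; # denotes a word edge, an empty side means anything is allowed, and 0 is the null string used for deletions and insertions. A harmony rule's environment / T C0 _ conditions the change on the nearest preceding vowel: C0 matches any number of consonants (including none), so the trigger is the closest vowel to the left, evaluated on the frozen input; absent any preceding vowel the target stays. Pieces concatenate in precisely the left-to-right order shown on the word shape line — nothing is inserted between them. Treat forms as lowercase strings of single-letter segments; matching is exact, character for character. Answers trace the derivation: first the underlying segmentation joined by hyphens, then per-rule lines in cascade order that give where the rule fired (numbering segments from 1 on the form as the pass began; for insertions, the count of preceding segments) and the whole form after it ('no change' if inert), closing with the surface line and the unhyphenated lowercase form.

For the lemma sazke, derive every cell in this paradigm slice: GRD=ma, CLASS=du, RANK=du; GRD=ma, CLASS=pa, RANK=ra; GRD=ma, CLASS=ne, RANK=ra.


cell GRD=ma, CLASS=du, RANK=du:
underlying: uda-sazke-fv-b
1. e -> o, i -> u / B C0 _: fires at position(s) 8: udasazkofvb
2. b -> p, v -> f / _ #: fires at position(s) 11: udasazkofvp
surface: udasazkofvp

cell GRD=ma, CLASS=pa, RANK=ra:
underlying: nu-sazke-fv-rp
1. e -> o, i -> u / B C0 _: fires at position(s) 7: nusazkofvrp
2. b -> p, v -> f / _ #: no change
surface: nusazkofvrp

cell GRD=ma, CLASS=ne, RANK=ra:
underlying: go-sazke-fv-rp
1. e -> o, i -> u / B C0 _: fires at position(s) 7: gosazkofvrp
2. b -> p, v -> f / _ #: no change
surface: gosazkofvrp


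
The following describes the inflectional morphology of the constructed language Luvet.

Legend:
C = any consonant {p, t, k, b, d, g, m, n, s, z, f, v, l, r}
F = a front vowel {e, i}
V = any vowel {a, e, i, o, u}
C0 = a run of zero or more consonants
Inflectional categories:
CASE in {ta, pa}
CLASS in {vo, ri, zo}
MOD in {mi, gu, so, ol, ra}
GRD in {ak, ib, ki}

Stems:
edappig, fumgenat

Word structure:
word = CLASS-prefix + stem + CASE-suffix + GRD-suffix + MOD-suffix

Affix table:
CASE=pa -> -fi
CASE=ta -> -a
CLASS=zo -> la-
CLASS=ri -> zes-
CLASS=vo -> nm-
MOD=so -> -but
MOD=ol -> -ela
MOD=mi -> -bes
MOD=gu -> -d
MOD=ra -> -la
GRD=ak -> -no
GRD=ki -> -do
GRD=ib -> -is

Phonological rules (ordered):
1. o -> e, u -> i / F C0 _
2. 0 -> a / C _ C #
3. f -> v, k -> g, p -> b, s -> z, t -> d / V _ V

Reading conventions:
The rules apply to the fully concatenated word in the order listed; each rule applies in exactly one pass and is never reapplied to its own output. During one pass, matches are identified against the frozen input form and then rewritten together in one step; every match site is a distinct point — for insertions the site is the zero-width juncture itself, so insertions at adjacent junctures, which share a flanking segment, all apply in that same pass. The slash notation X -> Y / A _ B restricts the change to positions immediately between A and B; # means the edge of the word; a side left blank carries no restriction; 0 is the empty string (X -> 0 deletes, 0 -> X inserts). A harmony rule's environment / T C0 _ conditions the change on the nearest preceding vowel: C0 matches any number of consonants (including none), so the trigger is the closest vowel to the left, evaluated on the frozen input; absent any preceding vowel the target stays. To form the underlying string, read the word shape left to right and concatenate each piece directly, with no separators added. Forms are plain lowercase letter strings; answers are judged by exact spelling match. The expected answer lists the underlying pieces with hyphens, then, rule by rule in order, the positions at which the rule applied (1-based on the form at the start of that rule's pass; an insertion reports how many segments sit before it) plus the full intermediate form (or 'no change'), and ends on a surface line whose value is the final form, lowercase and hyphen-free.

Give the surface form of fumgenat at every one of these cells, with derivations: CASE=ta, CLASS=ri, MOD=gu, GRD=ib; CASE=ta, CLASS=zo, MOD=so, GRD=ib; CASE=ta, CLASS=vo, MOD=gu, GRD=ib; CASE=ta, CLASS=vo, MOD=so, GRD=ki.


cell CASE=ta, CLASS=ri, MOD=gu, GRD=ib:
underlying: zes-fumgenat-a-is-d
1. o -> e, u -> i / F C0 _: fires at position(s) 5: zesfimgenataisd
2. 0 -> a / C _ C #: inserts after position(s) 14: zesfimgenataisad
3. f -> v, k -> g, p -> b, s -> z, t -> d / V _ V: fires at position(s) 11, 14: zesfimgenadaizad
surface: zesfimgenadaizad

cell CASE=ta, CLASS=zo, MOD=so, GRD=ib:
underlying: la-fumgenat-a-is-but
1. o -> e, u -> i / F C0 _: fires at position(s) 15: lafumgenataisbit
2. 0 -> a / C _ C #: no change
3. f -> v, k -> g, p -> b, s -> z, t -> d / V _ V: fires at position(s) 3, 10: lavumgenadaisbit
surface: lavumgenadaisbit

cell CASE=ta, CLASS=vo, MOD=gu, GRD=ib:
underlying: nm-fumgenat-a-is-d
1. o -> e, u -> i / F C0 _: no change
2. 0 -> a / C _ C #: inserts after position(s) 13: nmfumgenataisad
3. f -> v, k -> g, p -> b, s -> z, t -> d / V _ V: fires at position(s) 10, 13: nmfumgenadaizad
surface: nmfumgenadaizad

cell CASE=ta, CLASS=vo, MOD=so, GRD=ki:
underlying: nm-fumgenat-a-do-but
1. o -> e, u -> i / F C0 _: no change
2. 0 -> a / C _ C #: no change
3. f -> v, k -> g, p -> b, s -> z, t -> d / V _ V: fires at position(s) 10: nmfumgenadadobut
surface: nmfumgenadadobut


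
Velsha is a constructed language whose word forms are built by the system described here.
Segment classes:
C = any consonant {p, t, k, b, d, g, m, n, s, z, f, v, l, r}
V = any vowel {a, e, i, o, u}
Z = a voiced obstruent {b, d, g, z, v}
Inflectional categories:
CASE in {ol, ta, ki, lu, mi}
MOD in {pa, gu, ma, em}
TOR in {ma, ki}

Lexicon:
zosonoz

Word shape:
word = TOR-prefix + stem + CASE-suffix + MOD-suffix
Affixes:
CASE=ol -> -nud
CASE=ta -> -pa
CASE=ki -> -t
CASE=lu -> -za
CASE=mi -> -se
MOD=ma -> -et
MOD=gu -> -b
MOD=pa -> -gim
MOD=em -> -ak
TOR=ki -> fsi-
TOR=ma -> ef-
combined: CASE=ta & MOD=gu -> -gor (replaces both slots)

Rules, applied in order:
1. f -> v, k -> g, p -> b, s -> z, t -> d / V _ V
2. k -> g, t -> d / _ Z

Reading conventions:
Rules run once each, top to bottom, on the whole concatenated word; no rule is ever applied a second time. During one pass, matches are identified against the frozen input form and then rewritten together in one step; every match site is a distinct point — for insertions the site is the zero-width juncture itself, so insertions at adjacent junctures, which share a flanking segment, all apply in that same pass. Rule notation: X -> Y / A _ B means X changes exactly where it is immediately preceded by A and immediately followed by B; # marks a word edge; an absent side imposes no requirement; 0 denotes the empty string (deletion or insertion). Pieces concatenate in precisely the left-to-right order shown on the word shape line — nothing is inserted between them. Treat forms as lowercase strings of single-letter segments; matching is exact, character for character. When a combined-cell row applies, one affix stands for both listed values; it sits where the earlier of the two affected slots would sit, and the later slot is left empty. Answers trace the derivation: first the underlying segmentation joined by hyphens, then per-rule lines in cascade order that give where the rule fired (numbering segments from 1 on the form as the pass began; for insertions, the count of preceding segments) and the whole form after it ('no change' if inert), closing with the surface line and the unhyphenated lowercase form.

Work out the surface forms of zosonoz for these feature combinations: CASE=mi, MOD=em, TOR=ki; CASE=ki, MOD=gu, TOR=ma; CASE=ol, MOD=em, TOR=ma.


cell CASE=mi, MOD=em, TOR=ki:
underlying: fsi-zosonoz-se-ak
1. f -> v, k -> g, p -> b, s -> z, t -> d / V _ V: fires at position(s) 6: fsizozonozseak
2. k -> g, t -> d / _ Z: no change
surface: fsizozonozseak

cell CASE=ki, MOD=gu, TOR=ma:
underlying: ef-zosonoz-t-b
1. f -> v, k -> g, p -> b, s -> z, t -> d / V _ V: fires at position(s) 5: efzozonoztb
2. k -> g, t -> d / _ Z: fires at position(s) 10: efzozonozdb
surface: efzozonozdb

cell CASE=ol, MOD=em, TOR=ma:
underlying: ef-zosonoz-nud-ak
1. f -> v, k -> g, p -> b, s -> z, t -> d / V _ V: fires at position(s) 5: efzozonoznudak
2. k -> g, t -> d / _ Z: no change
surface: efzozonoznudak
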